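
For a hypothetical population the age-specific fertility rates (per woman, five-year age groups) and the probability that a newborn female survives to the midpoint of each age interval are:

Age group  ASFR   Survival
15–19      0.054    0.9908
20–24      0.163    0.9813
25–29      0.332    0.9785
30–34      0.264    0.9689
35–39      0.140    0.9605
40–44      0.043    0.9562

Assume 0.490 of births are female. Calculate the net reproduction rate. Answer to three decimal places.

Proportion female at birth = 0.490.
Weighting each age-specific rate by interval width and survival:
  15–19: 5 × 0.054 × 0.9908 = 0.26752
  20–24: 5 × 0.163 × 0.9813 = 0.79976
  25–29: 5 × 0.332 × 0.9785 = 1.62431
  30–34: 5 × 0.264 × 0.9689 = 1.27895
  35–39: 5 × 0.140 × 0.9605 = 0.67235
  40–44: 5 × 0.043 × 0.9562 = 0.20558
Sum = 4.84847
NRR = 0.490 × 4.84847 = 2.37575
With NRR above 1 the population is above replacement fertility.

2.376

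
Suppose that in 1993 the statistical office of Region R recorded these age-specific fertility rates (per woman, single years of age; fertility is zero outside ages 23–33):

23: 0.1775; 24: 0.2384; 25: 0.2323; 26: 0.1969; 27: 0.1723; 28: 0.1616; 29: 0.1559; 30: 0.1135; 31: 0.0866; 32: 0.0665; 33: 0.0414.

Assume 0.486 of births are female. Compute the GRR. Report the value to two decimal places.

Proportion female at birth = 0.486.
Sum of ASFRs = 0.1775 + 0.2384 + 0.2323 + 0.1969 + 0.1723 + 0.1616 + 0.1559 + 0.1135 + 0.0866 + 0.0665 + 0.0414 = 1.6429
TFR = 1.6429
GRR = 0.486 × 1.6429 = 0.79845

0.80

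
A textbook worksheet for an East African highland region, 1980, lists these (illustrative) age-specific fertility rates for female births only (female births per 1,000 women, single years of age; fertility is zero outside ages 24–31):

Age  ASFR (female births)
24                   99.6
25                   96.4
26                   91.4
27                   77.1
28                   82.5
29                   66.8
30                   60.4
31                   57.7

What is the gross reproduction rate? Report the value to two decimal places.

Sum of female ASFRs = 99.6 + 96.4 + 91.4 + 77.1 + 82.5 + 66.8 + 60.4 + 57.7 = 631.9
GRR = 631.9 / 1000 = 0.6319

0.63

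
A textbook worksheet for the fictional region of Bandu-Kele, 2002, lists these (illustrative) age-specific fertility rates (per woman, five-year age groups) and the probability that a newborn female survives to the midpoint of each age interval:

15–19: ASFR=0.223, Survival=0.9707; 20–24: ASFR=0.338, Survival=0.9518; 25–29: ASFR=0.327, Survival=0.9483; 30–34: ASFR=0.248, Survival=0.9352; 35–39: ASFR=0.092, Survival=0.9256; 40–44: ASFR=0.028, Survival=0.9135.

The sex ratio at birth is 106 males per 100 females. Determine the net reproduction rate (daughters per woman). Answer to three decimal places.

Proportion female at birth = 100 / (100 + 106) = 0.48544.
Each age group contributes 5 × ASFR × survival:
  15–19: 5 × 0.223 × 0.9707 = 1.08233
  20–24: 5 × 0.338 × 0.9518 = 1.60854
  25–29: 5 × 0.327 × 0.9483 = 1.55047
  30–34: 5 × 0.248 × 0.9352 = 1.15965
  35–39: 5 × 0.092 × 0.9256 = 0.42578
  40–44: 5 × 0.028 × 0.9135 = 0.12789
Sum = 5.95466
NRR = 0.48544 × 5.95466 = 2.89063
NRR > 1, so each generation more than replaces itself.

2.891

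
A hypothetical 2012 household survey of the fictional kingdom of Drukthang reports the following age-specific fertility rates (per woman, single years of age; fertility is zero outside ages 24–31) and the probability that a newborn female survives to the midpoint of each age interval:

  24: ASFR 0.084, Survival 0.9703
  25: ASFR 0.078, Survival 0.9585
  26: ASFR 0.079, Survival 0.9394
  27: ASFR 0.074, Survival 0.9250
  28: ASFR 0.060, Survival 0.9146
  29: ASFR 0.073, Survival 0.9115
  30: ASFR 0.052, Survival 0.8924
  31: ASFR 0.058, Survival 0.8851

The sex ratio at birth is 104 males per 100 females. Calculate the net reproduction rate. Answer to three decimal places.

0.254

Proportion female at birth = 100 / (100 + 104) = 0.49020.
Per-age-group product (1 × ASFR × survival probability):
  24: 1 × 0.084 × 0.9703 = 0.08151
  25: 1 × 0.078 × 0.9585 = 0.07476
  26: 1 × 0.079 × 0.9394 = 0.07421
  27: 1 × 0.074 × 0.9250 = 0.06845
  28: 1 × 0.060 × 0.9146 = 0.05488
  29: 1 × 0.073 × 0.9115 = 0.06654
  30: 1 × 0.052 × 0.8924 = 0.04640
  31: 1 × 0.058 × 0.8851 = 0.05134
Sum = 0.51809
NRR = 0.49020 × 0.51809 = 0.25397
An NRR under 1 implies long-run decline under these rates.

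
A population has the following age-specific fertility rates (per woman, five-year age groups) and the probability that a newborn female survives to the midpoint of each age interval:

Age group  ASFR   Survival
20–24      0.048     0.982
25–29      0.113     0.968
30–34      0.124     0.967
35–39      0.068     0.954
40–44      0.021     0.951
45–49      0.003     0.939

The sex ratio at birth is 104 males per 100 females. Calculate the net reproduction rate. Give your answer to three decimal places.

0.892

Proportion female at birth = 100 / (100 + 104) = 0.49020.
Per-age-group product (5 × ASFR × survival probability):
  20–24: 5 × 0.048 × 0.982 = 0.23568
  25–29: 5 × 0.113 × 0.968 = 0.54692
  30–34: 5 × 0.124 × 0.967 = 0.59954
  35–39: 5 × 0.068 × 0.954 = 0.32436
  40–44: 5 × 0.021 × 0.951 = 0.09986
  45–49: 5 × 0.003 × 0.939 = 0.01409
Sum = 1.82045
NRR = 0.49020 × 1.82045 = 0.89238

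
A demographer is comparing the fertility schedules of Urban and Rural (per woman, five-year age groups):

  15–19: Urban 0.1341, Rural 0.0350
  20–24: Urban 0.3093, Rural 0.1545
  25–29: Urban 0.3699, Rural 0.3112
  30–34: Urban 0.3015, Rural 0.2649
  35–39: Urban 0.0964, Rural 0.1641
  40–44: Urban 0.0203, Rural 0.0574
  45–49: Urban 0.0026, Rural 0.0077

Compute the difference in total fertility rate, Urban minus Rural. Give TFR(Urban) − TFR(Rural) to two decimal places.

Urban:
  Sum of ASFRs = 0.1341 + 0.3093 + 0.3699 + 0.3015 + 0.0964 + 0.0203 + 0.0026 = 1.2341
  TFR = 5 × 1.2341 = 6.1705
Rural:
  Sum of ASFRs = 0.0350 + 0.1545 + 0.3112 + 0.2649 + 0.1641 + 0.0574 + 0.0077 = 0.9948
  TFR = 5 × 0.9948 = 4.974
Difference = 6.1705 − 4.974 = 1.1965

1.20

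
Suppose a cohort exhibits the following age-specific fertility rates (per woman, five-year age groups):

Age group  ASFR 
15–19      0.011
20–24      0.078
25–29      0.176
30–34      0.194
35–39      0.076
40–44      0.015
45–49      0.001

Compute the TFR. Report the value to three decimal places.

Sum of ASFRs = 0.011 + 0.078 + 0.176 + 0.194 + 0.076 + 0.015 + 0.001 = 0.551
TFR = 5 × 0.551 = 2.755

2.755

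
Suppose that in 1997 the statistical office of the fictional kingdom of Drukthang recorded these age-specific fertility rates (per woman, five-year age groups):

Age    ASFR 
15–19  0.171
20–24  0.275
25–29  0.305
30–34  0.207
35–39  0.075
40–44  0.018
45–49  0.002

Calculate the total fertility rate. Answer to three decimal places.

5.265

Sum of ASFRs = 0.171 + 0.275 + 0.305 + 0.207 + 0.075 + 0.018 + 0.002 = 1.053
TFR = 5 × 1.053 = 5.265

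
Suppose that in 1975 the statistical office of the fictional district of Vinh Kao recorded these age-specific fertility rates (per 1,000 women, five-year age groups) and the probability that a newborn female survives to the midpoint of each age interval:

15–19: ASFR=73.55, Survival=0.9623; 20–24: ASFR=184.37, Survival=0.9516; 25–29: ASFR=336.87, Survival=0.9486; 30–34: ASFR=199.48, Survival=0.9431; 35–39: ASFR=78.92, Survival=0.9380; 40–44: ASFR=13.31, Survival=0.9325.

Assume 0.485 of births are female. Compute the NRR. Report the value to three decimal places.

Proportion female at birth = 0.485.
Each age group contributes 5 × ASFR × survival:
  15–19: 5 × 73.55/1000 × 0.9623 = 0.35389
  20–24: 5 × 184.37/1000 × 0.9516 = 0.87723
  25–29: 5 × 336.87/1000 × 0.9486 = 1.59777
  30–34: 5 × 199.48/1000 × 0.9431 = 0.94065
  35–39: 5 × 78.92/1000 × 0.9380 = 0.37013
  40–44: 5 × 13.31/1000 × 0.9325 = 0.06206
Sum = 4.20173
NRR = 0.485 × 4.20173 = 2.03784

2.038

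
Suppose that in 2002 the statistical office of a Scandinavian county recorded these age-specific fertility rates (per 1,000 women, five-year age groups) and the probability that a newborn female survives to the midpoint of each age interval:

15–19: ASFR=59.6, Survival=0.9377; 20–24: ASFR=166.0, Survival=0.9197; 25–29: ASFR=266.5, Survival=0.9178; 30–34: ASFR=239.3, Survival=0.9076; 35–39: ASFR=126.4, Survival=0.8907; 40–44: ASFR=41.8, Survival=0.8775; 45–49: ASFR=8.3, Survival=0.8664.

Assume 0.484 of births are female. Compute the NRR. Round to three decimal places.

2.001

Proportion female at birth = 0.484.
Per-age-group product (5 × ASFR × survival probability):
  15–19: 5 × 59.6/1000 × 0.9377 = 0.27943
  20–24: 5 × 166.0/1000 × 0.9197 = 0.76335
  25–29: 5 × 266.5/1000 × 0.9178 = 1.22297
  30–34: 5 × 239.3/1000 × 0.9076 = 1.08594
  35–39: 5 × 126.4/1000 × 0.8907 = 0.56292
  40–44: 5 × 41.8/1000 × 0.8775 = 0.18340
  45–49: 5 × 8.3/1000 × 0.8664 = 0.03596
Sum = 4.13397
NRR = 0.484 × 4.13397 = 2.00084
NRR > 1, so each generation more than replaces itself.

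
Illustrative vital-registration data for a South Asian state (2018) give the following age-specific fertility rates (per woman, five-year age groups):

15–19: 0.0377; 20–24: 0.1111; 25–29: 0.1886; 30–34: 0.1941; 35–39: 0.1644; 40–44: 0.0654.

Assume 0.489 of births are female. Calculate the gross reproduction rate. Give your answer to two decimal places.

1.86

Proportion female at birth = 0.489.
Sum of ASFRs = 0.0377 + 0.1111 + 0.1886 + 0.1941 + 0.1644 + 0.0654 = 0.7613
TFR = 5 × 0.7613 = 3.8065
GRR = 0.489 × 3.8065 = 1.86138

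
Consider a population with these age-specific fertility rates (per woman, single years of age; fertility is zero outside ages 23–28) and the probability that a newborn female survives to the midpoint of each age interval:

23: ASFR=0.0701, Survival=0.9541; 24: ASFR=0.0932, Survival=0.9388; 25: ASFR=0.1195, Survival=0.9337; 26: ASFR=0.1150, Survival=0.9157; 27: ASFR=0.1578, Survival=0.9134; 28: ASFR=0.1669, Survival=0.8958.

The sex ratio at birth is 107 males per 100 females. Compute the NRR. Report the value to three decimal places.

Proportion female at birth = 100 / (100 + 107) = 0.48309.
Weighting each age-specific rate by interval width and survival:
  23: 1 × 0.0701 × 0.9541 = 0.06688
  24: 1 × 0.0932 × 0.9388 = 0.08750
  25: 1 × 0.1195 × 0.9337 = 0.11158
  26: 1 × 0.1150 × 0.9157 = 0.10531
  27: 1 × 0.1578 × 0.9134 = 0.14413
  28: 1 × 0.1669 × 0.8958 = 0.14951
Sum = 0.66491
NRR = 0.48309 × 0.66491 = 0.32121
NRR < 1, so the cohort does not fully replace itself.

0.321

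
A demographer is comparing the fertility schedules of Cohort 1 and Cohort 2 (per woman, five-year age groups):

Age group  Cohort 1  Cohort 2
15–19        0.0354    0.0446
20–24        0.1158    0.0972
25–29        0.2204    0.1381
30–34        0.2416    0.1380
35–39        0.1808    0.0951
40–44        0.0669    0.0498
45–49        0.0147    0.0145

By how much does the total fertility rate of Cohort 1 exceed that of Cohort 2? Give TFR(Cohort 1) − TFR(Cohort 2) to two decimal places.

Cohort 1:
  Sum of ASFRs = 0.0354 + 0.1158 + 0.2204 + 0.2416 + 0.1808 + 0.0669 + 0.0147 = 0.8756
  TFR = 5 × 0.8756 = 4.378
Cohort 2:
  Sum of ASFRs = 0.0446 + 0.0972 + 0.1381 + 0.1380 + 0.0951 + 0.0498 + 0.0145 = 0.5773
  TFR = 5 × 0.5773 = 2.8865
Difference = 4.378 − 2.8865 = 1.4915

1.49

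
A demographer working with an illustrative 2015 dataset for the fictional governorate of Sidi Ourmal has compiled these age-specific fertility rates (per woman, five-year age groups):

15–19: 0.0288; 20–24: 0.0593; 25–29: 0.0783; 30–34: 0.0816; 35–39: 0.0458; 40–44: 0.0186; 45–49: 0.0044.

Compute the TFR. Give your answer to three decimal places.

1.584

Sum of ASFRs = 0.0288 + 0.0593 + 0.0783 + 0.0816 + 0.0458 + 0.0186 + 0.0044 = 0.3168
TFR = 5 × 0.3168 = 1.584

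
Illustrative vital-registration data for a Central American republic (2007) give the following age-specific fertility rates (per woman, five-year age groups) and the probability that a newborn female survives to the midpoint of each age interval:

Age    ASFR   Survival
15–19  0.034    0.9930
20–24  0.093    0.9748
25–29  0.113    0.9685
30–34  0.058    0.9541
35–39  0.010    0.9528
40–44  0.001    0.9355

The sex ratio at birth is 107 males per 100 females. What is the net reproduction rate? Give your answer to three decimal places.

0.724

Proportion female at birth = 100 / (100 + 107) = 0.48309.
Per-age-group product (5 × ASFR × survival probability):
  15–19: 5 × 0.034 × 0.9930 = 0.16881
  20–24: 5 × 0.093 × 0.9748 = 0.45328
  25–29: 5 × 0.113 × 0.9685 = 0.54720
  30–34: 5 × 0.058 × 0.9541 = 0.27669
  35–39: 5 × 0.010 × 0.9528 = 0.04764
  40–44: 5 × 0.001 × 0.9355 = 0.00468
Sum = 1.49830
NRR = 0.48309 × 1.49830 = 0.72381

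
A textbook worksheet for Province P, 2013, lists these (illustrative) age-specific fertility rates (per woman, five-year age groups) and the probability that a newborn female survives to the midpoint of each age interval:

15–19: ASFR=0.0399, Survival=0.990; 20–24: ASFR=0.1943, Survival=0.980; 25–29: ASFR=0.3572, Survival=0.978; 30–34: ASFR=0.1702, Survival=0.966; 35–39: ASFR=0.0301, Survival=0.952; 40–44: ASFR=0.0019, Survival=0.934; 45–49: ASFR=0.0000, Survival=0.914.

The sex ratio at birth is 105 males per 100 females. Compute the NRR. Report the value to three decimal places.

Proportion female at birth = 100 / (100 + 105) = 0.48780.
Per-age-group product (5 × ASFR × survival probability):
  15–19: 5 × 0.0399 × 0.990 = 0.19751
  20–24: 5 × 0.1943 × 0.980 = 0.95207
  25–29: 5 × 0.3572 × 0.978 = 1.74671
  30–34: 5 × 0.1702 × 0.966 = 0.82207
  35–39: 5 × 0.0301 × 0.952 = 0.14328
  40–44: 5 × 0.0019 × 0.934 = 0.00887
  45–49: 5 × 0.0000 × 0.914 = 0.00000
Sum = 3.87051
NRR = 0.48780 × 3.87051 = 1.88803
With NRR above 1 the population is above replacement fertility.

1.888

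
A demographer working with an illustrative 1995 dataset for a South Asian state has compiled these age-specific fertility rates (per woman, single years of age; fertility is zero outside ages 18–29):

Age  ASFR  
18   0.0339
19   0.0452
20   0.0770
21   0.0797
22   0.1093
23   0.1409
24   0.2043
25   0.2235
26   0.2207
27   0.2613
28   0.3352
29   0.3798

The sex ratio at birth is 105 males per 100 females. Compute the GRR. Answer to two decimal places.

Proportion female at birth = 100 / (100 + 105) = 0.48780.
Sum of ASFRs = 0.0339 + 0.0452 + 0.0770 + 0.0797 + 0.1093 + 0.1409 + 0.2043 + 0.2235 + 0.2207 + 0.2613 + 0.3352 + 0.3798 = 2.1108
TFR = 2.1108
GRR = 0.48780 × 2.1108 = 1.02965

1.03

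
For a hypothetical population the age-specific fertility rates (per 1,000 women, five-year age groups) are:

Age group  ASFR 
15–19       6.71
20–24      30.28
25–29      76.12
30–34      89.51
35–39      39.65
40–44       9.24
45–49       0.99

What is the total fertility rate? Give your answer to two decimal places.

Sum of ASFRs = 6.71 + 30.28 + 76.12 + 89.51 + 39.65 + 9.24 + 0.99 = 252.50
TFR = 5 × 252.50 / 1000 = 1.2625

1.26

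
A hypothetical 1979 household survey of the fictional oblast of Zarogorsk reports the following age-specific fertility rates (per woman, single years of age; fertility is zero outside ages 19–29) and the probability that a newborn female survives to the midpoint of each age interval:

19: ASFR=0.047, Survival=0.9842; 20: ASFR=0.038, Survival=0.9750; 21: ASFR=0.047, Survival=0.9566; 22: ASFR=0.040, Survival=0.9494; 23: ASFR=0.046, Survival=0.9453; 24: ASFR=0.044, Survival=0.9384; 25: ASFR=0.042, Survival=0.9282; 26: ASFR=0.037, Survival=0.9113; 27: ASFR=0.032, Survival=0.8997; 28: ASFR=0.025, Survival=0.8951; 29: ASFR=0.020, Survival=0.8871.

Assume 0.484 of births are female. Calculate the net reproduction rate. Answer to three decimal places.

0.190

Proportion female at birth = 0.484.
Per-age-group product (1 × ASFR × survival probability):
  19: 1 × 0.047 × 0.9842 = 0.04626
  20: 1 × 0.038 × 0.9750 = 0.03705
  21: 1 × 0.047 × 0.9566 = 0.04496
  22: 1 × 0.040 × 0.9494 = 0.03798
  23: 1 × 0.046 × 0.9453 = 0.04348
  24: 1 × 0.044 × 0.9384 = 0.04129
  25: 1 × 0.042 × 0.9282 = 0.03898
  26: 1 × 0.037 × 0.9113 = 0.03372
  27: 1 × 0.032 × 0.8997 = 0.02879
  28: 1 × 0.025 × 0.8951 = 0.02238
  29: 1 × 0.020 × 0.8871 = 0.01774
Sum = 0.39263
NRR = 0.484 × 0.39263 = 0.19003
With NRR below 1 the population is below replacement fertility.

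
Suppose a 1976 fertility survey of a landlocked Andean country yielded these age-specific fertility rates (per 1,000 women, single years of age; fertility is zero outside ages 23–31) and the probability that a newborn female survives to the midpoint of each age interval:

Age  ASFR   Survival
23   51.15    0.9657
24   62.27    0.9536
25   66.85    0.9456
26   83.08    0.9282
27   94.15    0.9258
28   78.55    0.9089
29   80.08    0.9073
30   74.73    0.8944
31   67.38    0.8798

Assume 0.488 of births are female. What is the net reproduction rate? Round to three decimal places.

Proportion female at birth = 0.488.
Per-age-group product (1 × ASFR × survival probability):
  23: 1 × 51.15/1000 × 0.9657 = 0.04940
  24: 1 × 62.27/1000 × 0.9536 = 0.05938
  25: 1 × 66.85/1000 × 0.9456 = 0.06321
  26: 1 × 83.08/1000 × 0.9282 = 0.07711
  27: 1 × 94.15/1000 × 0.9258 = 0.08716
  28: 1 × 78.55/1000 × 0.9089 = 0.07139
  29: 1 × 80.08/1000 × 0.9073 = 0.07266
  30: 1 × 74.73/1000 × 0.8944 = 0.06684
  31: 1 × 67.38/1000 × 0.8798 = 0.05928
Sum = 0.60643
NRR = 0.488 × 0.60643 = 0.29594
NRR < 1, so the cohort does not fully replace itself.

0.296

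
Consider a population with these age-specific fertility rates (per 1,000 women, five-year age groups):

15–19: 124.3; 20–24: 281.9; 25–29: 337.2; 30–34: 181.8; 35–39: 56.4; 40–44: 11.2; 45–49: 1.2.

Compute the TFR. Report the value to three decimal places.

Sum of ASFRs = 124.3 + 281.9 + 337.2 + 181.8 + 56.4 + 11.2 + 1.2 = 994.0
TFR = 5 × 994.0 / 1000 = 4.97

4.970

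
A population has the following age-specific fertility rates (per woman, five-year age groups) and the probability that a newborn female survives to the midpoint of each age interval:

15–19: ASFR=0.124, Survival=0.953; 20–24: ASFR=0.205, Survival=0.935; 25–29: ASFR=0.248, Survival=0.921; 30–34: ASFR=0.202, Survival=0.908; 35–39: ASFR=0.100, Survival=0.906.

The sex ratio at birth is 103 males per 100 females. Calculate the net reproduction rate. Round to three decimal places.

Proportion female at birth = 100 / (100 + 103) = 0.49261.
Survival-weighted fertility by age (5·fₓ·Sₓ):
  15–19: 5 × 0.124 × 0.953 = 0.59086
  20–24: 5 × 0.205 × 0.935 = 0.95838
  25–29: 5 × 0.248 × 0.921 = 1.14204
  30–34: 5 × 0.202 × 0.908 = 0.91708
  35–39: 5 × 0.100 × 0.906 = 0.45300
Sum = 4.06136
NRR = 0.49261 × 4.06136 = 2.00067
An NRR exceeding 1 indicates intrinsic growth under these rates.

2.001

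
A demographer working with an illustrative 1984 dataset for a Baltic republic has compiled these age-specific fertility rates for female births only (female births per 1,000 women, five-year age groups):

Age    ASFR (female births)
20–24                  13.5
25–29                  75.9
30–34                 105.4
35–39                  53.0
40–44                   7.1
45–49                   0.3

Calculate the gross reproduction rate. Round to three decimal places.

1.276

Sum of female ASFRs = 13.5 + 75.9 + 105.4 + 53.0 + 7.1 + 0.3 = 255.2
GRR = 5 × 255.2 / 1000 = 1.276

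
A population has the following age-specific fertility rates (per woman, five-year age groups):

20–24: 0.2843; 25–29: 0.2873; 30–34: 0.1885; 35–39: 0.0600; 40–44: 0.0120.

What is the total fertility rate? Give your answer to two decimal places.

Sum of ASFRs = 0.2843 + 0.2873 + 0.1885 + 0.0600 + 0.0120 = 0.8321
TFR = 5 × 0.8321 = 4.1605

4.16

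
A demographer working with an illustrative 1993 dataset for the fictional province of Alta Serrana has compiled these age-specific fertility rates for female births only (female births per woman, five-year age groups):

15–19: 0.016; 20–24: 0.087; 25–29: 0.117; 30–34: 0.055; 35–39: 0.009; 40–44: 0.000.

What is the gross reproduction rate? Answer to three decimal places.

Sum of female ASFRs = 0.016 + 0.087 + 0.117 + 0.055 + 0.009 + 0.000 = 0.284
GRR = 5 × 0.284 = 1.42

1.420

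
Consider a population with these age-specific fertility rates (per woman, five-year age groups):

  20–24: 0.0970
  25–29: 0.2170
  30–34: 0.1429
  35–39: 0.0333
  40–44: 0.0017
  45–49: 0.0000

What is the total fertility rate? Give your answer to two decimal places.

Sum of ASFRs = 0.0970 + 0.2170 + 0.1429 + 0.0333 + 0.0017 + 0.0000 = 0.4919
TFR = 5 × 0.4919 = 2.4595

2.46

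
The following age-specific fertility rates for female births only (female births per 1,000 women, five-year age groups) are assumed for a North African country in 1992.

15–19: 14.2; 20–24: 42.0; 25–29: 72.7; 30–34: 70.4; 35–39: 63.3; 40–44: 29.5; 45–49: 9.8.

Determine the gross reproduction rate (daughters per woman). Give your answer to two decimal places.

1.51

Sum of female ASFRs = 14.2 + 42.0 + 72.7 + 70.4 + 63.3 + 29.5 + 9.8 = 301.9
GRR = 5 × 301.9 / 1000 = 1.5095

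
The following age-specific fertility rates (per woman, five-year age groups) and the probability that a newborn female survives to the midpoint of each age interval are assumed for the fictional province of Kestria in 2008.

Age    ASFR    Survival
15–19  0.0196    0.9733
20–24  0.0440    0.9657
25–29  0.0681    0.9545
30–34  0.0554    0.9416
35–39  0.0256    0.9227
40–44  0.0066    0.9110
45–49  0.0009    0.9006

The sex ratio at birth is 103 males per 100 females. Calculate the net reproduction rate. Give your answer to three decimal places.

0.515

Proportion female at birth = 100 / (100 + 103) = 0.49261.
Each age group contributes 5 × ASFR × survival:
  15–19: 5 × 0.0196 × 0.9733 = 0.09538
  20–24: 5 × 0.0440 × 0.9657 = 0.21245
  25–29: 5 × 0.0681 × 0.9545 = 0.32501
  30–34: 5 × 0.0554 × 0.9416 = 0.26082
  35–39: 5 × 0.0256 × 0.9227 = 0.11811
  40–44: 5 × 0.0066 × 0.9110 = 0.03006
  45–49: 5 × 0.0009 × 0.9006 = 0.00405
Sum = 1.04588
NRR = 0.49261 × 1.04588 = 0.51521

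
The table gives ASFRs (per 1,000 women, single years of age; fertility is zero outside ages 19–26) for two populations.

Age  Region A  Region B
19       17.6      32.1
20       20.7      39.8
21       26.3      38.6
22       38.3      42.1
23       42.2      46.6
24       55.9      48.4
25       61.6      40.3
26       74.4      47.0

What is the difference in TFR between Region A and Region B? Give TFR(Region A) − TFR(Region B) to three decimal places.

0.002

Region A:
  Sum of ASFRs = 17.6 + 20.7 + 26.3 + 38.3 + 42.2 + 55.9 + 61.6 + 74.4 = 337.0
  TFR = 337.0 / 1000 = 0.337
Region B:
  Sum of ASFRs = 32.1 + 39.8 + 38.6 + 42.1 + 46.6 + 48.4 + 40.3 + 47.0 = 334.9
  TFR = 334.9 / 1000 = 0.3349
Difference = 0.337 − 0.3349 = 0.0021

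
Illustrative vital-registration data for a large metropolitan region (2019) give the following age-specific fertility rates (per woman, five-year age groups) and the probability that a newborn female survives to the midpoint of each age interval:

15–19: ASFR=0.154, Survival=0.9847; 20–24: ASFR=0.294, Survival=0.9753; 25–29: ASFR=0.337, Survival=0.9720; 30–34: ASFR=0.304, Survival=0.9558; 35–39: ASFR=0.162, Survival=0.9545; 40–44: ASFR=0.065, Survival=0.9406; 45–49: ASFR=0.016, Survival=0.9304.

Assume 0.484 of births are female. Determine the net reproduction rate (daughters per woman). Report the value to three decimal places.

3.115

Proportion female at birth = 0.484.
Each age group contributes 5 × ASFR × survival:
  15–19: 5 × 0.154 × 0.9847 = 0.75822
  20–24: 5 × 0.294 × 0.9753 = 1.43369
  25–29: 5 × 0.337 × 0.9720 = 1.63782
  30–34: 5 × 0.304 × 0.9558 = 1.45282
  35–39: 5 × 0.162 × 0.9545 = 0.77315
  40–44: 5 × 0.065 × 0.9406 = 0.30570
  45–49: 5 × 0.016 × 0.9304 = 0.07443
Sum = 6.43583
NRR = 0.484 × 6.43583 = 3.11494
With NRR above 1 the population is above replacement fertility.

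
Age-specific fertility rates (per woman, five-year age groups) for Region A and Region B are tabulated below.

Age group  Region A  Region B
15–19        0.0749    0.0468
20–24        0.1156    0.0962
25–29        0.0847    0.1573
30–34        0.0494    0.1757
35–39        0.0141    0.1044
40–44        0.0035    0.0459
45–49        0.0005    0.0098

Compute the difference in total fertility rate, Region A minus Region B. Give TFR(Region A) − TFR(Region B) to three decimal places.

Region A:
  Sum of ASFRs = 0.0749 + 0.1156 + 0.0847 + 0.0494 + 0.0141 + 0.0035 + 0.0005 = 0.3427
  TFR = 5 × 0.3427 = 1.7135
Region B:
  Sum of ASFRs = 0.0468 + 0.0962 + 0.1573 + 0.1757 + 0.1044 + 0.0459 + 0.0098 = 0.6361
  TFR = 5 × 0.6361 = 3.1805
Difference = 1.7135 − 3.1805 = -1.467

-1.467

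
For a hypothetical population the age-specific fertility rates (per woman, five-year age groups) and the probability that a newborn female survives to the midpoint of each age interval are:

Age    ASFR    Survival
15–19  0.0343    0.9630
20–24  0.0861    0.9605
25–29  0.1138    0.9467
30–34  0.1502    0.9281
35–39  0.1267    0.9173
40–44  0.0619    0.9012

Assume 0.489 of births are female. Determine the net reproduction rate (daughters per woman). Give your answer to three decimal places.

1.308

Proportion female at birth = 0.489.
Weighting each age-specific rate by interval width and survival:
  15–19: 5 × 0.0343 × 0.9630 = 0.16515
  20–24: 5 × 0.0861 × 0.9605 = 0.41350
  25–29: 5 × 0.1138 × 0.9467 = 0.53867
  30–34: 5 × 0.1502 × 0.9281 = 0.69700
  35–39: 5 × 0.1267 × 0.9173 = 0.58111
  40–44: 5 × 0.0619 × 0.9012 = 0.27892
Sum = 2.67435
NRR = 0.489 × 2.67435 = 1.30776
With NRR above 1 the population is above replacement fertility.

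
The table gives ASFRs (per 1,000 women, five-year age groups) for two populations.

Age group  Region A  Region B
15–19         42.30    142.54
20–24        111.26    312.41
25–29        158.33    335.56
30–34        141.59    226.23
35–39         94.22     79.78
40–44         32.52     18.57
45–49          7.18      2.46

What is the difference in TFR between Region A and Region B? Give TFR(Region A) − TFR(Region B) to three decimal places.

Region A:
  Sum of ASFRs = 42.30 + 111.26 + 158.33 + 141.59 + 94.22 + 32.52 + 7.18 = 587.40
  TFR = 5 × 587.40 / 1000 = 2.937
Region B:
  Sum of ASFRs = 142.54 + 312.41 + 335.56 + 226.23 + 79.78 + 18.57 + 2.46 = 1117.55
  TFR = 5 × 1117.55 / 1000 = 5.58775
Difference = 2.937 − 5.58775 = -2.65075

-2.651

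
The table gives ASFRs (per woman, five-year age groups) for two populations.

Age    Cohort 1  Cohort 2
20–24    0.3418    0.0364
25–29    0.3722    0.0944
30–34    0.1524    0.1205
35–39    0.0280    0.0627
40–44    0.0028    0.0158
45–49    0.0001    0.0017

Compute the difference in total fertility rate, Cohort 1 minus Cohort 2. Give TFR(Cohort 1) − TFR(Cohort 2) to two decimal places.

2.83

Cohort 1:
  Sum of ASFRs = 0.3418 + 0.3722 + 0.1524 + 0.0280 + 0.0028 + 0.0001 = 0.8973
  TFR = 5 × 0.8973 = 4.4865
Cohort 2:
  Sum of ASFRs = 0.0364 + 0.0944 + 0.1205 + 0.0627 + 0.0158 + 0.0017 = 0.3315
  TFR = 5 × 0.3315 = 1.6575
Difference = 4.4865 − 1.6575 = 2.829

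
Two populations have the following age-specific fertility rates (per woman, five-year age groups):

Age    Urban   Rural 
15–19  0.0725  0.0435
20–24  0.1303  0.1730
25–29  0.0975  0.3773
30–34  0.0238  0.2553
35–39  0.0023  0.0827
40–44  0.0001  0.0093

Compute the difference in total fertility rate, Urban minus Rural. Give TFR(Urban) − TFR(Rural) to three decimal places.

-3.073

Urban:
  Sum of ASFRs = 0.0725 + 0.1303 + 0.0975 + 0.0238 + 0.0023 + 0.0001 = 0.3265
  TFR = 5 × 0.3265 = 1.6325
Rural:
  Sum of ASFRs = 0.0435 + 0.1730 + 0.3773 + 0.2553 + 0.0827 + 0.0093 = 0.9411
  TFR = 5 × 0.9411 = 4.7055
Difference = 1.6325 − 4.7055 = -3.073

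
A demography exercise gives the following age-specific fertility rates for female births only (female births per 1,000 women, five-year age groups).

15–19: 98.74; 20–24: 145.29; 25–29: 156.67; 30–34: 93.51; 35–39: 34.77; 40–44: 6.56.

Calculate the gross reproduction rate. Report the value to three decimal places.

2.678

Sum of female ASFRs = 98.74 + 145.29 + 156.67 + 93.51 + 34.77 + 6.56 = 535.54
GRR = 5 × 535.54 / 1000 = 2.6777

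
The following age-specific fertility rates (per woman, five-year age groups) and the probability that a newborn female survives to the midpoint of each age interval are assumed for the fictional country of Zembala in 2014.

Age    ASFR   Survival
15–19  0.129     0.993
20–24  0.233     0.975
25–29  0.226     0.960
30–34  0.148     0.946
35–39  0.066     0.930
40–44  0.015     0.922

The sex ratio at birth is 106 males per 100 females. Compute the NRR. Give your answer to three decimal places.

1.911

Proportion female at birth = 100 / (100 + 106) = 0.48544.
Per-age-group product (5 × ASFR × survival probability):
  15–19: 5 × 0.129 × 0.993 = 0.64049
  20–24: 5 × 0.233 × 0.975 = 1.13588
  25–29: 5 × 0.226 × 0.960 = 1.08480
  30–34: 5 × 0.148 × 0.946 = 0.70004
  35–39: 5 × 0.066 × 0.930 = 0.30690
  40–44: 5 × 0.015 × 0.922 = 0.06915
Sum = 3.93726
NRR = 0.48544 × 3.93726 = 1.91130
With NRR above 1 the population is above replacement fertility.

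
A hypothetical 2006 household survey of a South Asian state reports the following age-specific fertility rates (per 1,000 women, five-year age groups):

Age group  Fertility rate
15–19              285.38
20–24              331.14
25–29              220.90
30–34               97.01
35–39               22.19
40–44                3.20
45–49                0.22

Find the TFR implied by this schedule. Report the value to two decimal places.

Sum of ASFRs = 285.38 + 331.14 + 220.90 + 97.01 + 22.19 + 3.20 + 0.22 = 960.04
TFR = 5 × 960.04 / 1000 = 4.8002

4.80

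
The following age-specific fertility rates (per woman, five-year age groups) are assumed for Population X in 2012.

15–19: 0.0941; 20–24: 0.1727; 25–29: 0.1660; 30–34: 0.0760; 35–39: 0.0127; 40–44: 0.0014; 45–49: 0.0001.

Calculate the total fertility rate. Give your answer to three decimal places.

2.615

Sum of ASFRs = 0.0941 + 0.1727 + 0.1660 + 0.0760 + 0.0127 + 0.0014 + 0.0001 = 0.5230
TFR = 5 × 0.5230 = 2.615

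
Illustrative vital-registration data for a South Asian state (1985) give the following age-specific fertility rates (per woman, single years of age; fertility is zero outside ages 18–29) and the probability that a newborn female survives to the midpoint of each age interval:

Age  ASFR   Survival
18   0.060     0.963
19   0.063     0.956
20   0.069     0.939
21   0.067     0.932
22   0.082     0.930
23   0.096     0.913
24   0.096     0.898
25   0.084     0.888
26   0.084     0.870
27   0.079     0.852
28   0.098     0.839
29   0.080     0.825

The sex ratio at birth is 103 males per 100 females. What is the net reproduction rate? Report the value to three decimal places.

Proportion female at birth = 100 / (100 + 103) = 0.49261.
Per-age-group product (1 × ASFR × survival probability):
  18: 1 × 0.060 × 0.963 = 0.05778
  19: 1 × 0.063 × 0.956 = 0.06023
  20: 1 × 0.069 × 0.939 = 0.06479
  21: 1 × 0.067 × 0.932 = 0.06244
  22: 1 × 0.082 × 0.930 = 0.07626
  23: 1 × 0.096 × 0.913 = 0.08765
  24: 1 × 0.096 × 0.898 = 0.08621
  25: 1 × 0.084 × 0.888 = 0.07459
  26: 1 × 0.084 × 0.870 = 0.07308
  27: 1 × 0.079 × 0.852 = 0.06731
  28: 1 × 0.098 × 0.839 = 0.08222
  29: 1 × 0.080 × 0.825 = 0.06600
Sum = 0.85856
NRR = 0.49261 × 0.85856 = 0.42294

0.423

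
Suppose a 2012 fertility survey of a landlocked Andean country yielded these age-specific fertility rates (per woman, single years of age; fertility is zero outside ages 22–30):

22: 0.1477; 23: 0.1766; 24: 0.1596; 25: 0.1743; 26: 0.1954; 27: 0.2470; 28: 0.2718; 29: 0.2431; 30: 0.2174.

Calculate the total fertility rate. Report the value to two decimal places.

Sum of ASFRs = 0.1477 + 0.1766 + 0.1596 + 0.1743 + 0.1954 + 0.2470 + 0.2718 + 0.2431 + 0.2174 = 1.8329
TFR = 1.8329

1.83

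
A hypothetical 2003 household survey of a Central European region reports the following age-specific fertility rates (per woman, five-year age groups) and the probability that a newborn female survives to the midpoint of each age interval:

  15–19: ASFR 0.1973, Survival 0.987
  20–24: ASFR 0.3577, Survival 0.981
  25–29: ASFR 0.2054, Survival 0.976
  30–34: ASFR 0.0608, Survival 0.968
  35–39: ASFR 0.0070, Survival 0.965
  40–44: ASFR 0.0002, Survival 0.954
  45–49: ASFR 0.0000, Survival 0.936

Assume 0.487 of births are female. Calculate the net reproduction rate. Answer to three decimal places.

Proportion female at birth = 0.487.
Survival-weighted fertility by age (5·fₓ·Sₓ):
  15–19: 5 × 0.1973 × 0.987 = 0.97368
  20–24: 5 × 0.3577 × 0.981 = 1.75452
  25–29: 5 × 0.2054 × 0.976 = 1.00235
  30–34: 5 × 0.0608 × 0.968 = 0.29427
  35–39: 5 × 0.0070 × 0.965 = 0.03378
  40–44: 5 × 0.0002 × 0.954 = 0.00095
  45–49: 5 × 0.0000 × 0.936 = 0.00000
Sum = 4.05955
NRR = 0.487 × 4.05955 = 1.97700

1.977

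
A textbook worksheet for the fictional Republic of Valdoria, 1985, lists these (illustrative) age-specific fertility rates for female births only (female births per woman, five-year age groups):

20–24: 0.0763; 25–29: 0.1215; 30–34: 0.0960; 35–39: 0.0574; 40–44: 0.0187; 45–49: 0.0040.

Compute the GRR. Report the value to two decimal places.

Sum of female ASFRs = 0.0763 + 0.1215 + 0.0960 + 0.0574 + 0.0187 + 0.0040 = 0.3739
GRR = 5 × 0.3739 = 1.8695

1.87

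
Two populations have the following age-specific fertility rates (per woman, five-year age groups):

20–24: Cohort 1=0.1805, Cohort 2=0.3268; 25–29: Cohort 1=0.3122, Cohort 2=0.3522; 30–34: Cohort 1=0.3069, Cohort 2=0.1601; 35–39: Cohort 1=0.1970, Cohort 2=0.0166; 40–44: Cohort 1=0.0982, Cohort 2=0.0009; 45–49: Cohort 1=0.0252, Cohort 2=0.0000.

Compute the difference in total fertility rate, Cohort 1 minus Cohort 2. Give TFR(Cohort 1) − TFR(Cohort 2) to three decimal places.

1.317

Cohort 1:
  Sum of ASFRs = 0.1805 + 0.3122 + 0.3069 + 0.1970 + 0.0982 + 0.0252 = 1.1200
  TFR = 5 × 1.1200 = 5.6
Cohort 2:
  Sum of ASFRs = 0.3268 + 0.3522 + 0.1601 + 0.0166 + 0.0009 + 0.0000 = 0.8566
  TFR = 5 × 0.8566 = 4.283
Difference = 5.6 − 4.283 = 1.317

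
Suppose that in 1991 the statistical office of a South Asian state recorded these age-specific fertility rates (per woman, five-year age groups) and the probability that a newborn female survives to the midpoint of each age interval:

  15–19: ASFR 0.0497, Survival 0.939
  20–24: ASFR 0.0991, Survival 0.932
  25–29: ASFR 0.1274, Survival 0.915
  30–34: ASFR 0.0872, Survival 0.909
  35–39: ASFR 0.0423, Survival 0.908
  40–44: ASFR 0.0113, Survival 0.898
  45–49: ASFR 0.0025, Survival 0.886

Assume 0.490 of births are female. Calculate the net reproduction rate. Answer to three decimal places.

0.945

Proportion female at birth = 0.490.
Each age group contributes 5 × ASFR × survival:
  15–19: 5 × 0.0497 × 0.939 = 0.23334
  20–24: 5 × 0.0991 × 0.932 = 0.46181
  25–29: 5 × 0.1274 × 0.915 = 0.58286
  30–34: 5 × 0.0872 × 0.909 = 0.39632
  35–39: 5 × 0.0423 × 0.908 = 0.19204
  40–44: 5 × 0.0113 × 0.898 = 0.05074
  45–49: 5 × 0.0025 × 0.886 = 0.01108
Sum = 1.92819
NRR = 0.490 × 1.92819 = 0.94481
With NRR below 1 the population is below replacement fertility.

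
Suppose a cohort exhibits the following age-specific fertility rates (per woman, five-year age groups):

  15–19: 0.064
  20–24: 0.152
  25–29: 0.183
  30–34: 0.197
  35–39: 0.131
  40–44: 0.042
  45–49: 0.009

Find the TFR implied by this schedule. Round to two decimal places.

3.89

Sum of ASFRs = 0.064 + 0.152 + 0.183 + 0.197 + 0.131 + 0.042 + 0.009 = 0.778
TFR = 5 × 0.778 = 3.89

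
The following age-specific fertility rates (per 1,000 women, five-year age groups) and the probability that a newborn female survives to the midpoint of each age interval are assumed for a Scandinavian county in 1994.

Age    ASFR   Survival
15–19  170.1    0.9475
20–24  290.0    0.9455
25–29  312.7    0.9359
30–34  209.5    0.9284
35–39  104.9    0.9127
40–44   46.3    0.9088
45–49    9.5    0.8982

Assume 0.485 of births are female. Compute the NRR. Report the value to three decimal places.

2.592

Proportion female at birth = 0.485.
Weighting each age-specific rate by interval width and survival:
  15–19: 5 × 170.1/1000 × 0.9475 = 0.80585
  20–24: 5 × 290.0/1000 × 0.9455 = 1.37098
  25–29: 5 × 312.7/1000 × 0.9359 = 1.46328
  30–34: 5 × 209.5/1000 × 0.9284 = 0.97250
  35–39: 5 × 104.9/1000 × 0.9127 = 0.47871
  40–44: 5 × 46.3/1000 × 0.9088 = 0.21039
  45–49: 5 × 9.5/1000 × 0.8982 = 0.04266
Sum = 5.34437
NRR = 0.485 × 5.34437 = 2.59202
NRR > 1, so each generation more than replaces itself.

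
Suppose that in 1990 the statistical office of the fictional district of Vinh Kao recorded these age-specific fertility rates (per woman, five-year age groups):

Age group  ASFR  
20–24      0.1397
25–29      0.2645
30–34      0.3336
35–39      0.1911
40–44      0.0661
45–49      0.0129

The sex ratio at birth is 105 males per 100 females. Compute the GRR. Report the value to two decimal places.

Proportion female at birth = 100 / (100 + 105) = 0.48780.
Sum of ASFRs = 0.1397 + 0.2645 + 0.3336 + 0.1911 + 0.0661 + 0.0129 = 1.0079
TFR = 5 × 1.0079 = 5.0395
GRR = 0.48780 × 5.0395 = 2.45827

2.46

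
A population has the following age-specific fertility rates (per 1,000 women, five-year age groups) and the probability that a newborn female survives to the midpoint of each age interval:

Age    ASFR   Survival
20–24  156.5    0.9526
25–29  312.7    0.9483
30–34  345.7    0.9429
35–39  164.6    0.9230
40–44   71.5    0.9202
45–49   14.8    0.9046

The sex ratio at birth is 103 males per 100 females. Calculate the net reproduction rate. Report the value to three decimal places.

2.470

Proportion female at birth = 100 / (100 + 103) = 0.49261.
Weighting each age-specific rate by interval width and survival:
  20–24: 5 × 156.5/1000 × 0.9526 = 0.74541
  25–29: 5 × 312.7/1000 × 0.9483 = 1.48267
  30–34: 5 × 345.7/1000 × 0.9429 = 1.62980
  35–39: 5 × 164.6/1000 × 0.9230 = 0.75963
  40–44: 5 × 71.5/1000 × 0.9202 = 0.32897
  45–49: 5 × 14.8/1000 × 0.9046 = 0.06694
Sum = 5.01342
NRR = 0.49261 × 5.01342 = 2.46966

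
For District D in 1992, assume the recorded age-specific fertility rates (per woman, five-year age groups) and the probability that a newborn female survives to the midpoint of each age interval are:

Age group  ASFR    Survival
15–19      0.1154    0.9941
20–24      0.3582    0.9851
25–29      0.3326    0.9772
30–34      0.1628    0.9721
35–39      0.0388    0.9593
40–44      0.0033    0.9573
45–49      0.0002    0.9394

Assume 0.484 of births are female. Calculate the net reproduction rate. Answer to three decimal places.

2.399

Proportion female at birth = 0.484.
Weighting each age-specific rate by interval width and survival:
  15–19: 5 × 0.1154 × 0.9941 = 0.57360
  20–24: 5 × 0.3582 × 0.9851 = 1.76431
  25–29: 5 × 0.3326 × 0.9772 = 1.62508
  30–34: 5 × 0.1628 × 0.9721 = 0.79129
  35–39: 5 × 0.0388 × 0.9593 = 0.18610
  40–44: 5 × 0.0033 × 0.9573 = 0.01580
  45–49: 5 × 0.0002 × 0.9394 = 0.00094
Sum = 4.95712
NRR = 0.484 × 4.95712 = 2.39925
An NRR exceeding 1 indicates intrinsic growth under these rates.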